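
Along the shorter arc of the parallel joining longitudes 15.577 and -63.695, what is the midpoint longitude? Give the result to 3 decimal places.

-24.059°

Signed shortest Δλ from +15.577° to -63.695° is -79.272°.
Midpoint longitude = +15.577° + (-79.272°)/2 = +15.577° − 39.636° = -24.059°.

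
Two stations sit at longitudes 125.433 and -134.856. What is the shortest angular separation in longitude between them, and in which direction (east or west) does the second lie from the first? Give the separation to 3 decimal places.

99.711° east

Raw difference: -134.856 − 125.433 = -260.289°.
Normalise into (−180°, 180°]: -260.289° + 360° = 99.711°.
Positive ⇒ the second point lies to the east; separation 99.711°.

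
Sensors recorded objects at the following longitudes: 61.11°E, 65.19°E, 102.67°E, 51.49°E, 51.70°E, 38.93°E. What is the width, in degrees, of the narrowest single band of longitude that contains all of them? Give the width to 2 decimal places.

Sort the longitudes: +38.93°, +51.49°, +51.70°, +61.11°, +65.19°, +102.67°.
Eastward gaps between consecutive values (wrapping around): 12.56°, 0.21°, 9.41°, 4.08°, 37.48°, 296.26°.
Largest gap = 296.26° ⇒ minimal covering band is its complement: 360° − 296.26° = 63.74°.
Band runs from +38.93° eastward to +102.67°.

63.74°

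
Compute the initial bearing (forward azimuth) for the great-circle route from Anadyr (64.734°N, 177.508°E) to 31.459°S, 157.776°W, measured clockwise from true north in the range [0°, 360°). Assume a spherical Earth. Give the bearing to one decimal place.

158.9°

Δλ = -157.776 − 177.508 = -335.284°; wrapped into (−180°, 180°]: 24.716°.
θ = atan2( sin Δλ · cos φ₂ , cos φ₁ · sin φ₂ − sin φ₁ · cos φ₂ · cos Δλ )
  = atan2(0.35666, -0.92350) = 158.883° → normalised to [0°, 360°): 158.883°.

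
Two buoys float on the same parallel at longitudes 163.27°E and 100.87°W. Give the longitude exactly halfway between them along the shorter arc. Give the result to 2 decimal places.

Signed shortest Δλ from +163.27° to -100.87° is +95.86°.
Midpoint longitude = +163.27° + (+95.86°)/2 = +163.27° + 47.93° = +211.20°.
Normalise into (−180°, 180°]: -148.80°.
(The naïve average (+163.27 + -100.87)/2 = 31.2° is on the wrong side of the globe.)

148.80°W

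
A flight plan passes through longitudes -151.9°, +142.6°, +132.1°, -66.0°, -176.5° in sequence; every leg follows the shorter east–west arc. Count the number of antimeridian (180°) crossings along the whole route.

Leg 1: -151.9° → +142.6°, shortest Δλ = -65.5° (west) — crosses 180°.
Leg 2: +142.6° → +132.1°, shortest Δλ = -10.5° (west) — does not cross 180°.
Leg 3: +132.1° → -66.0°, shortest Δλ = 161.9° (east) — crosses 180°.
Leg 4: -66.0° → -176.5°, shortest Δλ = -110.5° (west) — does not cross 180°.
Total crossings: 2.

2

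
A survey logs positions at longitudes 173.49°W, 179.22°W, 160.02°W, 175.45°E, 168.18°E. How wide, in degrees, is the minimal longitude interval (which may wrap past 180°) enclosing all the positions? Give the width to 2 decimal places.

31.80°

Sort the longitudes: -179.22°, -173.49°, -160.02°, +168.18°, +175.45°.
Eastward gaps between consecutive values (wrapping around): 5.73°, 13.47°, 328.20°, 7.27°, 5.33°.
Largest gap = 328.20° ⇒ minimal covering band is its complement: 360° − 328.20° = 31.80°.
Band runs from +168.18° eastward to -160.02°, crossing the antimeridian.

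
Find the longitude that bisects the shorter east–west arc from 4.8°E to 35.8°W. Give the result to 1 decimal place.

Signed shortest Δλ from +4.8° to -35.8° is -40.6°.
Midpoint longitude = +4.8° + (-40.6°)/2 = +4.8° − 20.3° = -15.5°.

15.5°W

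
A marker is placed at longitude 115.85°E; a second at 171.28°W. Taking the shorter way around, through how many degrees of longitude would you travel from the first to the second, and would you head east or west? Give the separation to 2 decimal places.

Raw difference: -171.28 − 115.85 = -287.13°.
Normalise into (−180°, 180°]: -287.13° + 360° = 72.87°.
Positive ⇒ the second point lies to the east; separation 72.87°.

72.87° east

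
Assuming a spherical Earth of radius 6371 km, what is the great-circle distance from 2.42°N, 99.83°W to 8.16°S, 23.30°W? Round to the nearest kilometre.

8566 km

Δλ = -23.30 − -99.83 = 76.53°.
Δφ = -8.16 − 2.42 = -10.58°.
a = sin²(Δφ/2) + cos φ₁ · cos φ₂ · sin²(Δλ/2) = 0.387811.
c = 2·atan2(√a, √(1−a)) = 1.34449 rad → d = 6371·c ≈ 8565.75 km.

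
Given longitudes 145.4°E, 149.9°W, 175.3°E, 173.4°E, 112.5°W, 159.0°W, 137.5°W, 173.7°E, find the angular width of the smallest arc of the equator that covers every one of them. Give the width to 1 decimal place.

102.1°

Sort the longitudes: -159.0°, -149.9°, -137.5°, -112.5°, +145.4°, +173.4°, +173.7°, +175.3°.
Eastward gaps between consecutive values (wrapping around): 9.1°, 12.4°, 25.0°, 257.9°, 28.0°, 0.3°, 1.6°, 25.7°.
Largest gap = 257.9° ⇒ minimal covering band is its complement: 360° − 257.9° = 102.1°.
Band runs from +145.4° eastward to -112.5°, crossing the antimeridian.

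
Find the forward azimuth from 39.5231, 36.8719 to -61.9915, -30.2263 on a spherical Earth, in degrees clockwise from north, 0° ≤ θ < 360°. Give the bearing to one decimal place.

208.5°

Δλ = -30.2263 − 36.8719 = -67.0982°.
θ = atan2( sin Δλ · cos φ₂ , cos φ₁ · sin φ₂ − sin φ₁ · cos φ₂ · cos Δλ )
  = atan2(-0.43259, -0.79732) = -151.518° → normalised to [0°, 360°): 208.482°.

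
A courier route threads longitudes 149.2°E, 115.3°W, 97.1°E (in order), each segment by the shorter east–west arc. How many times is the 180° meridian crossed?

Leg 1: +149.2° → -115.3°, shortest Δλ = 95.5° (east) — crosses 180°.
Leg 2: -115.3° → +97.1°, shortest Δλ = -147.6° (west) — crosses 180°.
Total crossings: 2.

2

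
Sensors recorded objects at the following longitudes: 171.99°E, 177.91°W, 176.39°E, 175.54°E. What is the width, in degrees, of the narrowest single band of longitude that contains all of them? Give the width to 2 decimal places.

10.10°

Sort the longitudes: -177.91°, +171.99°, +175.54°, +176.39°.
Eastward gaps between consecutive values (wrapping around): 349.90°, 3.55°, 0.85°, 5.70°.
Largest gap = 349.90° ⇒ minimal covering band is its complement: 360° − 349.90° = 10.10°.
Band runs from +171.99° eastward to -177.91°, crossing the antimeridian.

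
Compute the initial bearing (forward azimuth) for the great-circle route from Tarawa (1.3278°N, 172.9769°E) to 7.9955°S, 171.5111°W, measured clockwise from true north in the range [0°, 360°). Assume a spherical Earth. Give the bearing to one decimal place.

Δλ = -171.5111 − 172.9769 = -344.4880°; wrapped into (−180°, 180°]: 15.5120°.
θ = atan2( sin Δλ · cos φ₂ , cos φ₁ · sin φ₂ − sin φ₁ · cos φ₂ · cos Δλ )
  = atan2(0.26484, -0.16117) = 121.323° → normalised to [0°, 360°): 121.323°.

121.3°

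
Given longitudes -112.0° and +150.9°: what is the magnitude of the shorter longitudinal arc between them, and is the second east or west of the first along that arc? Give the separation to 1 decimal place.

Raw difference: 150.9 − -112.0 = 262.9°.
Normalise into (−180°, 180°]: 262.9° − 360° = -97.1°.
Negative ⇒ the second point lies to the west; separation 97.1°.

97.1° west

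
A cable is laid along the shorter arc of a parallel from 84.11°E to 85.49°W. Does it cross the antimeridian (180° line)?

No

Signed shortest Δλ = ((-85.49 − 84.11 + 180) mod 360) − 180 = -169.6°.
Going west by 169.6° from +84.11° reaches -85.49° without touching 180°.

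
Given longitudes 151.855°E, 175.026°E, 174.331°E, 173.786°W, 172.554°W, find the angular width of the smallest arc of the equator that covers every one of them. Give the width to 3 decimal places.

Sort the longitudes: -173.786°, -172.554°, +151.855°, +174.331°, +175.026°.
Eastward gaps between consecutive values (wrapping around): 1.232°, 324.409°, 22.476°, 0.695°, 11.188°.
Largest gap = 324.409° ⇒ minimal covering band is its complement: 360° − 324.409° = 35.591°.
Band runs from +151.855° eastward to -172.554°, crossing the antimeridian.

35.591°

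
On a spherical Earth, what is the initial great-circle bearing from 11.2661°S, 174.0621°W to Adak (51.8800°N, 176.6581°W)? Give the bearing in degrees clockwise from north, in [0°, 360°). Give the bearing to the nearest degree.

358°

Δλ = -176.6581 − -174.0621 = -2.5960°.
θ = atan2( sin Δλ · cos φ₂ , cos φ₁ · sin φ₂ − sin φ₁ · cos φ₂ · cos Δλ )
  = atan2(-0.02796, 0.89204) = -1.795° → normalised to [0°, 360°): 358.205°.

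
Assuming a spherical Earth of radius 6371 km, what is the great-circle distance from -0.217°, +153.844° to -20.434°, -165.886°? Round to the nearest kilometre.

4920 km

Δλ = -165.886 − 153.844 = -319.730°; wrapped into (−180°, 180°]: 40.270°.
Δφ = -20.434 − -0.217 = -20.217°.
a = sin²(Δφ/2) + cos φ₁ · cos φ₂ · sin²(Δλ/2) = 0.141844.
c = 2·atan2(√a, √(1−a)) = 0.77229 rad → d = 6371·c ≈ 4920.29 km.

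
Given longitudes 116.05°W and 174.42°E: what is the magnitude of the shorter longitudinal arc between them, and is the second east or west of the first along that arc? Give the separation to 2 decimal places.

Raw difference: 174.42 − -116.05 = 290.47°.
Normalise into (−180°, 180°]: 290.47° − 360° = -69.53°.
Negative ⇒ the second point lies to the west; separation 69.53°.

69.53° west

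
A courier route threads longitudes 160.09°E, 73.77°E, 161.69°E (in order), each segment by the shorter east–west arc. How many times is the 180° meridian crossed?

0

Leg 1: +160.09° → +73.77°, shortest Δλ = -86.32° (west) — does not cross 180°.
Leg 2: +73.77° → +161.69°, shortest Δλ = 87.92° (east) — does not cross 180°.
Total crossings: 0.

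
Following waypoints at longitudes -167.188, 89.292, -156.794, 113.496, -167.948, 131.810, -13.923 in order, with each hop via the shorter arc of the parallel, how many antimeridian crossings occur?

5

Leg 1: -167.188° → +89.292°, shortest Δλ = -103.52° (west) — crosses 180°.
Leg 2: +89.292° → -156.794°, shortest Δλ = 113.914° (east) — crosses 180°.
Leg 3: -156.794° → +113.496°, shortest Δλ = -89.71° (west) — crosses 180°.
Leg 4: +113.496° → -167.948°, shortest Δλ = 78.556° (east) — crosses 180°.
Leg 5: -167.948° → +131.810°, shortest Δλ = -60.242° (west) — crosses 180°.
Leg 6: +131.810° → -13.923°, shortest Δλ = -145.733° (west) — does not cross 180°.
Total crossings: 5.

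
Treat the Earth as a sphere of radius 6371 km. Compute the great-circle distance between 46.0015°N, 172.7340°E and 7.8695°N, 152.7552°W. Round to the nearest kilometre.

5368 km

Δλ = -152.7552 − 172.7340 = -325.4892°; wrapped into (−180°, 180°]: 34.5108°.
Δφ = 7.8695 − 46.0015 = -38.1320°.
a = sin²(Δφ/2) + cos φ₁ · cos φ₂ · sin²(Δλ/2) = 0.167251.
c = 2·atan2(√a, √(1−a)) = 0.84263 rad → d = 6371·c ≈ 5368.43 km.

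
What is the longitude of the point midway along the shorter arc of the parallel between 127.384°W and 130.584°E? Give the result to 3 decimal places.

178.400°W

Signed shortest Δλ from -127.384° to +130.584° is -102.032°.
Midpoint longitude = -127.384° + (-102.032°)/2 = -127.384° − 51.016° = -178.400°.
(The naïve average (-127.384 + +130.584)/2 = 1.6° is on the wrong side of the globe.)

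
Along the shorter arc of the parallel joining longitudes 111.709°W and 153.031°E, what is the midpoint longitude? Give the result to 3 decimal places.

Signed shortest Δλ from -111.709° to +153.031° is -95.260°.
Midpoint longitude = -111.709° + (-95.260°)/2 = -111.709° − 47.630° = -159.339°.
(The naïve average (-111.709 + +153.031)/2 = 20.661° is on the wrong side of the globe.)

159.339°W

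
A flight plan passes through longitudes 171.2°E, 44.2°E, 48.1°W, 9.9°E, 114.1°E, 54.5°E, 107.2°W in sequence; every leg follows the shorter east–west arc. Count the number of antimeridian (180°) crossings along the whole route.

0

Leg 1: +171.2° → +44.2°, shortest Δλ = -127.0° (west) — does not cross 180°.
Leg 2: +44.2° → -48.1°, shortest Δλ = -92.3° (west) — does not cross 180°.
Leg 3: -48.1° → +9.9°, shortest Δλ = 58.0° (east) — does not cross 180°.
Leg 4: +9.9° → +114.1°, shortest Δλ = 104.2° (east) — does not cross 180°.
Leg 5: +114.1° → +54.5°, shortest Δλ = -59.6° (west) — does not cross 180°.
Leg 6: +54.5° → -107.2°, shortest Δλ = -161.7° (west) — does not cross 180°.
Total crossings: 0.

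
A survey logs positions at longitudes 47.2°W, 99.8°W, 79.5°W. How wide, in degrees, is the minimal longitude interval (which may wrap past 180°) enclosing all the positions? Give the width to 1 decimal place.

52.6°

Sort the longitudes: -99.8°, -79.5°, -47.2°.
Eastward gaps between consecutive values (wrapping around): 20.3°, 32.3°, 307.4°.
Largest gap = 307.4° ⇒ minimal covering band is its complement: 360° − 307.4° = 52.6°.
Band runs from -99.8° eastward to -47.2°.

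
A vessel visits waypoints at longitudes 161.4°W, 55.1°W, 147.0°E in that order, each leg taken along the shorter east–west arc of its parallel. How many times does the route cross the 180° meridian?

Leg 1: -161.4° → -55.1°, shortest Δλ = 106.3° (east) — does not cross 180°.
Leg 2: -55.1° → +147.0°, shortest Δλ = -157.9° (west) — crosses 180°.
Total crossings: 1.

1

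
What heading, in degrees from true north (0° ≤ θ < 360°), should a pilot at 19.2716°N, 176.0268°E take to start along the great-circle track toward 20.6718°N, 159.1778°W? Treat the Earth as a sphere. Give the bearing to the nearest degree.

82°

Δλ = -159.1778 − 176.0268 = -335.2046°; wrapped into (−180°, 180°]: 24.7954°.
θ = atan2( sin Δλ · cos φ₂ , cos φ₁ · sin φ₂ − sin φ₁ · cos φ₂ · cos Δλ )
  = atan2(0.39238, 0.05290) = 82.321° → normalised to [0°, 360°): 82.321°.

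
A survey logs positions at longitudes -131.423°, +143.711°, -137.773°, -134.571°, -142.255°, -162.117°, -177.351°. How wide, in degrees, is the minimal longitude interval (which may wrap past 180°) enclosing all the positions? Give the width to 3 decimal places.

84.866°

Sort the longitudes: -177.351°, -162.117°, -142.255°, -137.773°, -134.571°, -131.423°, +143.711°.
Eastward gaps between consecutive values (wrapping around): 15.234°, 19.862°, 4.482°, 3.202°, 3.148°, 275.134°, 38.938°.
Largest gap = 275.134° ⇒ minimal covering band is its complement: 360° − 275.134° = 84.866°.
Band runs from +143.711° eastward to -131.423°, crossing the antimeridian.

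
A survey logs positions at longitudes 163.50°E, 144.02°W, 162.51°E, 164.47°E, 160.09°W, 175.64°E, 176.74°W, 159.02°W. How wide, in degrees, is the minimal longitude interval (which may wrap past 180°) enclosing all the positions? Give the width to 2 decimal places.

53.47°

Sort the longitudes: -176.74°, -160.09°, -159.02°, -144.02°, +162.51°, +163.50°, +164.47°, +175.64°.
Eastward gaps between consecutive values (wrapping around): 16.65°, 1.07°, 15.00°, 306.53°, 0.99°, 0.97°, 11.17°, 7.62°.
Largest gap = 306.53° ⇒ minimal covering band is its complement: 360° − 306.53° = 53.47°.
Band runs from +162.51° eastward to -144.02°, crossing the antimeridian.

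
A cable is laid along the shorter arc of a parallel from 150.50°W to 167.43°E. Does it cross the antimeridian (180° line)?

Yes

Naïve |167.43 − -150.50| = 317.93° > 180°, so the shorter arc goes the other way round — across 180°.
Signed shortest Δλ = ((167.43 − -150.50 + 180) mod 360) − 180 = -42.07°.
Going west by 42.07° from -150.50° passes through 180° before reaching +167.43°.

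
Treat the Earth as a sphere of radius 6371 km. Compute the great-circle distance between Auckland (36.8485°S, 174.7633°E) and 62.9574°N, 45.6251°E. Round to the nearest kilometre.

15545 km

Δλ = 45.6251 − 174.7633 = -129.1382°.
Δφ = 62.9574 − -36.8485 = 99.8059°.
a = sin²(Δφ/2) + cos φ₁ · cos φ₂ · sin²(Δλ/2) = 0.881889.
c = 2·atan2(√a, √(1−a)) = 2.43994 rad → d = 6371·c ≈ 15544.88 km.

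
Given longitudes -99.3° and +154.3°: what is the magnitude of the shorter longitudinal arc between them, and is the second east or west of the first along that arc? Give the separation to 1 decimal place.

106.4° west

Raw difference: 154.3 − -99.3 = 253.6°.
Normalise into (−180°, 180°]: 253.6° − 360° = -106.4°.
Negative ⇒ the second point lies to the west; separation 106.4°.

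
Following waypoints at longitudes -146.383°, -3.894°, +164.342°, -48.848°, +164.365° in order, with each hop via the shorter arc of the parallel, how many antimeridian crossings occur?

Leg 1: -146.383° → -3.894°, shortest Δλ = 142.489° (east) — does not cross 180°.
Leg 2: -3.894° → +164.342°, shortest Δλ = 168.236° (east) — does not cross 180°.
Leg 3: +164.342° → -48.848°, shortest Δλ = 146.81° (east) — crosses 180°.
Leg 4: -48.848° → +164.365°, shortest Δλ = -146.787° (west) — crosses 180°.
Total crossings: 2.

2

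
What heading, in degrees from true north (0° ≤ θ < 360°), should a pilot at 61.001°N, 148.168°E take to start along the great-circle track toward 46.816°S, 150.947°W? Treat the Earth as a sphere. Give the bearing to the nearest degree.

Δλ = -150.947 − 148.168 = -299.115°; wrapped into (−180°, 180°]: 60.885°.
θ = atan2( sin Δλ · cos φ₂ , cos φ₁ · sin φ₂ − sin φ₁ · cos φ₂ · cos Δλ )
  = atan2(0.59787, -0.64472) = 137.159° → normalised to [0°, 360°): 137.159°.

137°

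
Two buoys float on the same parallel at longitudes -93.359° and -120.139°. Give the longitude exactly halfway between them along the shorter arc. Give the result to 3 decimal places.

-106.749°

Signed shortest Δλ from -93.359° to -120.139° is -26.780°.
Midpoint longitude = -93.359° + (-26.780°)/2 = -93.359° − 13.390° = -106.749°.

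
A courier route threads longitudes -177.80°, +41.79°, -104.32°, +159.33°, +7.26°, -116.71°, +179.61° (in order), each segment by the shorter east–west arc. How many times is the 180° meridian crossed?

Leg 1: -177.80° → +41.79°, shortest Δλ = -140.41° (west) — crosses 180°.
Leg 2: +41.79° → -104.32°, shortest Δλ = -146.11° (west) — does not cross 180°.
Leg 3: -104.32° → +159.33°, shortest Δλ = -96.35° (west) — crosses 180°.
Leg 4: +159.33° → +7.26°, shortest Δλ = -152.07° (west) — does not cross 180°.
Leg 5: +7.26° → -116.71°, shortest Δλ = -123.97° (west) — does not cross 180°.
Leg 6: -116.71° → +179.61°, shortest Δλ = -63.68° (west) — crosses 180°.
Total crossings: 3.

3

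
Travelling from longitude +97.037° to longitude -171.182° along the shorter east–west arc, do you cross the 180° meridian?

Naïve |-171.182 − 97.037| = 268.219° > 180°, so the shorter arc goes the other way round — across 180°.
Signed shortest Δλ = ((-171.182 − 97.037 + 180) mod 360) − 180 = 91.781°.
Going east by 91.781° from +97.037° passes through 180° before reaching -171.182°.

Yes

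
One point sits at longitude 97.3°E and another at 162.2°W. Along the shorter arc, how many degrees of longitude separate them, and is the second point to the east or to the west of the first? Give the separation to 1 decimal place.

Raw difference: -162.2 − 97.3 = -259.5°.
Normalise into (−180°, 180°]: -259.5° + 360° = 100.5°.
Positive ⇒ the second point lies to the east; separation 100.5°.

100.5° east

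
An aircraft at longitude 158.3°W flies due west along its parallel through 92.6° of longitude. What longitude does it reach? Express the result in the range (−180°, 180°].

Start at -158.3°; shift −92.6° → -250.9°.
-250.9° lies outside (−180°, 180°]; add 360° → +109.1°.

109.1°E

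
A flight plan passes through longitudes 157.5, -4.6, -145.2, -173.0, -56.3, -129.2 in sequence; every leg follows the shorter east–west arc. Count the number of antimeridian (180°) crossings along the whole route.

Leg 1: +157.5° → -4.6°, shortest Δλ = -162.1° (west) — does not cross 180°.
Leg 2: -4.6° → -145.2°, shortest Δλ = -140.6° (west) — does not cross 180°.
Leg 3: -145.2° → -173.0°, shortest Δλ = -27.8° (west) — does not cross 180°.
Leg 4: -173.0° → -56.3°, shortest Δλ = 116.7° (east) — does not cross 180°.
Leg 5: -56.3° → -129.2°, shortest Δλ = -72.9° (west) — does not cross 180°.
Total crossings: 0.

0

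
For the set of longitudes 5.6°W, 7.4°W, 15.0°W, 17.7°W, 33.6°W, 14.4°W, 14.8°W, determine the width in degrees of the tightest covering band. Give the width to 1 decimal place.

Sort the longitudes: -33.6°, -17.7°, -15.0°, -14.8°, -14.4°, -7.4°, -5.6°.
Eastward gaps between consecutive values (wrapping around): 15.9°, 2.7°, 0.2°, 0.4°, 7.0°, 1.8°, 332.0°.
Largest gap = 332.0° ⇒ minimal covering band is its complement: 360° − 332.0° = 28.0°.
Band runs from -33.6° eastward to -5.6°.

28.0°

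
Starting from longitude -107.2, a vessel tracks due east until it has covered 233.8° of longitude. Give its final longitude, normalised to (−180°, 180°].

+126.6°

Start at -107.2°; shift +233.8° → +126.6°.
+126.6° already lies in (−180°, 180°].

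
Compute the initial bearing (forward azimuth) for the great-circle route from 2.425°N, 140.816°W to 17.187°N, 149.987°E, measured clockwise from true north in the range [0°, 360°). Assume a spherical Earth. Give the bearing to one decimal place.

Δλ = 149.987 − -140.816 = 290.803°; wrapped into (−180°, 180°]: -69.197°.
θ = atan2( sin Δλ · cos φ₂ , cos φ₁ · sin φ₂ − sin φ₁ · cos φ₂ · cos Δλ )
  = atan2(-0.89306, 0.28087) = -72.542° → normalised to [0°, 360°): 287.458°.

287.5°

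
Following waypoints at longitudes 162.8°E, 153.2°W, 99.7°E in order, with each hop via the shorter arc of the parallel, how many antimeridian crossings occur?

Leg 1: +162.8° → -153.2°, shortest Δλ = 44.0° (east) — crosses 180°.
Leg 2: -153.2° → +99.7°, shortest Δλ = -107.1° (west) — crosses 180°.
Total crossings: 2.

2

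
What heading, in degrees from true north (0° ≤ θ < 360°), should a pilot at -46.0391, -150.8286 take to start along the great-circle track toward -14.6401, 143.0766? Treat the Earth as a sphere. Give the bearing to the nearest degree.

277°

Δλ = 143.0766 − -150.8286 = 293.9052°; wrapped into (−180°, 180°]: -66.0948°.
θ = atan2( sin Δλ · cos φ₂ , cos φ₁ · sin φ₂ − sin φ₁ · cos φ₂ · cos Δλ )
  = atan2(-0.88453, 0.10677) = -83.117° → normalised to [0°, 360°): 276.883°.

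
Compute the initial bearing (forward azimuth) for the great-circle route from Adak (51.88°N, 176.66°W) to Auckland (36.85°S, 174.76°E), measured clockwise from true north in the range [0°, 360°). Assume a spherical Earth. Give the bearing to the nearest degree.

187°

Δλ = 174.76 − -176.66 = 351.42°; wrapped into (−180°, 180°]: -8.58°.
θ = atan2( sin Δλ · cos φ₂ , cos φ₁ · sin φ₂ − sin φ₁ · cos φ₂ · cos Δλ )
  = atan2(-0.11938, -0.99271) = -173.143° → normalised to [0°, 360°): 186.857°.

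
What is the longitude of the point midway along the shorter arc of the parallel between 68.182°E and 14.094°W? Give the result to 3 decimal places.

27.044°E

Signed shortest Δλ from +68.182° to -14.094° is -82.276°.
Midpoint longitude = +68.182° + (-82.276°)/2 = +68.182° − 41.138° = +27.044°.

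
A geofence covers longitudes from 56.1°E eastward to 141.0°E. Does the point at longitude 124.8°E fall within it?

Band width going east from +56.1° to +141.0°: ((141.0 − 56.1) mod 360) = 84.9°.
Offset of +124.8° east of the west edge: ((124.8 − 56.1) mod 360) = 68.7°.
68.7° ≤ 84.9° ⇒ inside.

Yes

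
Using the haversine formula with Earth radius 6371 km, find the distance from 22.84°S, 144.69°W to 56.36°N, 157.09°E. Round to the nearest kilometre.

Δλ = 157.09 − -144.69 = 301.78°; wrapped into (−180°, 180°]: -58.22°.
Δφ = 56.36 − -22.84 = 79.20°.
a = sin²(Δφ/2) + cos φ₁ · cos φ₂ · sin²(Δλ/2) = 0.527138.
c = 2·atan2(√a, √(1−a)) = 1.62510 rad → d = 6371·c ≈ 10353.51 km.

10354 km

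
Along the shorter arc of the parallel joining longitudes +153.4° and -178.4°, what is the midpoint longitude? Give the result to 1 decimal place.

Signed shortest Δλ from +153.4° to -178.4° is +28.2°.
Midpoint longitude = +153.4° + (+28.2°)/2 = +153.4° + 14.1° = +167.5°.
(The naïve average (+153.4 + -178.4)/2 = -12.5° is on the wrong side of the globe.)

+167.5°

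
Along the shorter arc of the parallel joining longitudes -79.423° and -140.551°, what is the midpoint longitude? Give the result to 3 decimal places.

-109.987°

Signed shortest Δλ from -79.423° to -140.551° is -61.128°.
Midpoint longitude = -79.423° + (-61.128°)/2 = -79.423° − 30.564° = -109.987°.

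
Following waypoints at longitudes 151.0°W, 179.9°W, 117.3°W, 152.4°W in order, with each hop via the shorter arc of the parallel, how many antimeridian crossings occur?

Leg 1: -151.0° → -179.9°, shortest Δλ = -28.9° (west) — does not cross 180°.
Leg 2: -179.9° → -117.3°, shortest Δλ = 62.6° (east) — does not cross 180°.
Leg 3: -117.3° → -152.4°, shortest Δλ = -35.1° (west) — does not cross 180°.
Total crossings: 0.

0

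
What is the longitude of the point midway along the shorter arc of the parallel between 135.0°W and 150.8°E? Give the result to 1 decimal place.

Signed shortest Δλ from -135.0° to +150.8° is -74.2°.
Midpoint longitude = -135.0° + (-74.2°)/2 = -135.0° − 37.1° = -172.1°.
(The naïve average (-135.0 + +150.8)/2 = 7.9° is on the wrong side of the globe.)

172.1°W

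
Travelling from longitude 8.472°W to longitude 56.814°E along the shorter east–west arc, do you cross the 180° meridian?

Signed shortest Δλ = ((56.814 − -8.472 + 180) mod 360) − 180 = 65.286°.
Going east by 65.286° from -8.472° reaches +56.814° without touching 180°.

No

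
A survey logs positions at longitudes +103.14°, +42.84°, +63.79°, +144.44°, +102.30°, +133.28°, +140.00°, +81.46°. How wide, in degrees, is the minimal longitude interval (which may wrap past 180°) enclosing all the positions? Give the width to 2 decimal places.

Sort the longitudes: +42.84°, +63.79°, +81.46°, +102.30°, +103.14°, +133.28°, +140.00°, +144.44°.
Eastward gaps between consecutive values (wrapping around): 20.95°, 17.67°, 20.84°, 0.84°, 30.14°, 6.72°, 4.44°, 258.40°.
Largest gap = 258.40° ⇒ minimal covering band is its complement: 360° − 258.40° = 101.60°.
Band runs from +42.84° eastward to +144.44°.

101.60°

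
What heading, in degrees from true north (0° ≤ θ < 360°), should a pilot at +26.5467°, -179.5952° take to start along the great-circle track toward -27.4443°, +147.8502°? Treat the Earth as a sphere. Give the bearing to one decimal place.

Δλ = 147.8502 − -179.5952 = 327.4454°; wrapped into (−180°, 180°]: -32.5546°.
θ = atan2( sin Δλ · cos φ₂ , cos φ₁ · sin φ₂ − sin φ₁ · cos φ₂ · cos Δλ )
  = atan2(-0.47754, -0.74661) = -147.396° → normalised to [0°, 360°): 212.604°.

212.6°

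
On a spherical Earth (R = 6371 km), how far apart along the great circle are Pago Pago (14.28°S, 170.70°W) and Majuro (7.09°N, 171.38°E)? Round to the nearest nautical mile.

Δλ = 171.38 − -170.70 = 342.08°; wrapped into (−180°, 180°]: -17.92°.
Δφ = 7.09 − -14.28 = 21.37°.
a = sin²(Δφ/2) + cos φ₁ · cos φ₂ · sin²(Δλ/2) = 0.057704.
c = 2·atan2(√a, √(1−a)) = 0.48518 rad → d = 6371·c ≈ 3091.06 km ≈ 1669.04 nmi.

1669 nmi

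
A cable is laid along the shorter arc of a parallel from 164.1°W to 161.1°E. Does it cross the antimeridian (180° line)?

Naïve |161.1 − -164.1| = 325.2° > 180°, so the shorter arc goes the other way round — across 180°.
Signed shortest Δλ = ((161.1 − -164.1 + 180) mod 360) − 180 = -34.8°.
Going west by 34.8° from -164.1° passes through 180° before reaching +161.1°.

Yes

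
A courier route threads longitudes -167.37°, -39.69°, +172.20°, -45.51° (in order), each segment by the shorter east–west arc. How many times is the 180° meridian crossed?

Leg 1: -167.37° → -39.69°, shortest Δλ = 127.68° (east) — does not cross 180°.
Leg 2: -39.69° → +172.20°, shortest Δλ = -148.11° (west) — crosses 180°.
Leg 3: +172.20° → -45.51°, shortest Δλ = 142.29° (east) — crosses 180°.
Total crossings: 2.

2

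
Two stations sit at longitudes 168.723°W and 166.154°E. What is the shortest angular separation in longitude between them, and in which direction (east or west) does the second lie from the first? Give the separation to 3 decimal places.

Raw difference: 166.154 − -168.723 = 334.877°.
Normalise into (−180°, 180°]: 334.877° − 360° = -25.123°.
Negative ⇒ the second point lies to the west; separation 25.123°.

25.123° west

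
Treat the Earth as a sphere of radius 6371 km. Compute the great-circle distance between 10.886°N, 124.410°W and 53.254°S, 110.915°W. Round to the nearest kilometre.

Δλ = -110.915 − -124.410 = 13.495°.
Δφ = -53.254 − 10.886 = -64.140°.
a = sin²(Δφ/2) + cos φ₁ · cos φ₂ · sin²(Δλ/2) = 0.290024.
c = 2·atan2(√a, √(1−a)) = 1.13740 rad → d = 6371·c ≈ 7246.39 km.

7246 km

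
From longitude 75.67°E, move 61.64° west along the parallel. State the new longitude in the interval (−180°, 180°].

14.03°E

Start at +75.67°; shift −61.64° → +14.03°.
+14.03° already lies in (−180°, 180°].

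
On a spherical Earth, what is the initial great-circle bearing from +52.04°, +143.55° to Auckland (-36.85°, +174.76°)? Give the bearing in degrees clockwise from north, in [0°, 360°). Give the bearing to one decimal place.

155.5°

Δλ = 174.76 − 143.55 = 31.21°.
θ = atan2( sin Δλ · cos φ₂ , cos φ₁ · sin φ₂ − sin φ₁ · cos φ₂ · cos Δλ )
  = atan2(0.41465, -0.90850) = 155.468° → normalised to [0°, 360°): 155.468°.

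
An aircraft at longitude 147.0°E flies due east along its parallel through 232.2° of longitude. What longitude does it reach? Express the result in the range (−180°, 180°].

Start at +147.0°; shift +232.2° → +379.2°.
+379.2° lies outside (−180°, 180°]; subtract 360° → +19.2°.

19.2°E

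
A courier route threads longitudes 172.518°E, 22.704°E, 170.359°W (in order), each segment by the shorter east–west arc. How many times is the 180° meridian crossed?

1

Leg 1: +172.518° → +22.704°, shortest Δλ = -149.814° (west) — does not cross 180°.
Leg 2: +22.704° → -170.359°, shortest Δλ = 166.937° (east) — crosses 180°.
Total crossings: 1.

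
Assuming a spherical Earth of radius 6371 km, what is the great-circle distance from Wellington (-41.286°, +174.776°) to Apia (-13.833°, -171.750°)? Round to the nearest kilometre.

Δλ = -171.750 − 174.776 = -346.526°; wrapped into (−180°, 180°]: 13.474°.
Δφ = -13.833 − -41.286 = 27.453°.
a = sin²(Δφ/2) + cos φ₁ · cos φ₂ · sin²(Δλ/2) = 0.066347.
c = 2·atan2(√a, √(1−a)) = 0.52103 rad → d = 6371·c ≈ 3319.48 km.

3319 km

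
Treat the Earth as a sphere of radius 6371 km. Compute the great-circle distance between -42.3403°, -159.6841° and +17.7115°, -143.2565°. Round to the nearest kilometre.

Δλ = -143.2565 − -159.6841 = 16.4276°.
Δφ = 17.7115 − -42.3403 = 60.0518°.
a = sin²(Δφ/2) + cos φ₁ · cos φ₂ · sin²(Δλ/2) = 0.264763.
c = 2·atan2(√a, √(1−a)) = 1.08097 rad → d = 6371·c ≈ 6886.86 km.

6887 km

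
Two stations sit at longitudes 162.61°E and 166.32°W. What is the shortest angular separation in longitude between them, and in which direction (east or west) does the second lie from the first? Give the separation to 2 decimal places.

Raw difference: -166.32 − 162.61 = -328.93°.
Normalise into (−180°, 180°]: -328.93° + 360° = 31.07°.
Positive ⇒ the second point lies to the east; separation 31.07°.

31.07° east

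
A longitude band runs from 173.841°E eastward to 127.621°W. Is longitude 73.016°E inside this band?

No

Band width going east from +173.841° to -127.621°: ((-127.621 − 173.841) mod 360) = 58.538°.
Offset of +73.016° east of the west edge: ((73.016 − 173.841) mod 360) = 259.175°.
259.175° > 58.538° ⇒ outside.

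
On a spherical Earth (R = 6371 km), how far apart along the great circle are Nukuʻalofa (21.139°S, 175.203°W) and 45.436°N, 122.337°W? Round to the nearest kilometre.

Δλ = -122.337 − -175.203 = 52.866°.
Δφ = 45.436 − -21.139 = 66.575°.
a = sin²(Δφ/2) + cos φ₁ · cos φ₂ · sin²(Δλ/2) = 0.430919.
c = 2·atan2(√a, √(1−a)) = 1.43219 rad → d = 6371·c ≈ 9124.48 km.

9124 km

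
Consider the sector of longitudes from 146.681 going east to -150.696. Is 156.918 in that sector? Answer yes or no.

Band width going east from +146.681° to -150.696°: ((-150.696 − 146.681) mod 360) = 62.623°.
Offset of +156.918° east of the west edge: ((156.918 − 146.681) mod 360) = 10.237°.
10.237° ≤ 62.623° ⇒ inside.

Yes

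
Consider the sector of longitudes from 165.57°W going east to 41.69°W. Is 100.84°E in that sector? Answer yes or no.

Band width going east from -165.57° to -41.69°: ((-41.69 − -165.57) mod 360) = 123.88°.
Offset of +100.84° east of the west edge: ((100.84 − -165.57) mod 360) = 266.41°.
266.41° > 123.88° ⇒ outside.

No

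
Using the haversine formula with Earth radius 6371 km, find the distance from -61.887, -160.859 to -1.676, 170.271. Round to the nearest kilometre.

7117 km

Δλ = 170.271 − -160.859 = 331.130°; wrapped into (−180°, 180°]: -28.870°.
Δφ = -1.676 − -61.887 = 60.211°.
a = sin²(Δφ/2) + cos φ₁ · cos φ₂ · sin²(Δλ/2) = 0.280866.
c = 2·atan2(√a, √(1−a)) = 1.11712 rad → d = 6371·c ≈ 7117.20 km.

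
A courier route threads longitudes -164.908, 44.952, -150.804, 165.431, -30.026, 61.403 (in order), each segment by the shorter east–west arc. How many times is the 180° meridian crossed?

Leg 1: -164.908° → +44.952°, shortest Δλ = -150.14° (west) — crosses 180°.
Leg 2: +44.952° → -150.804°, shortest Δλ = 164.244° (east) — crosses 180°.
Leg 3: -150.804° → +165.431°, shortest Δλ = -43.765° (west) — crosses 180°.
Leg 4: +165.431° → -30.026°, shortest Δλ = 164.543° (east) — crosses 180°.
Leg 5: -30.026° → +61.403°, shortest Δλ = 91.429° (east) — does not cross 180°.
Total crossings: 4.

4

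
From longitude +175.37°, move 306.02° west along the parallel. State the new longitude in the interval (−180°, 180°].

-130.65°

Start at +175.37°; shift −306.02° → -130.65°.
-130.65° already lies in (−180°, 180°].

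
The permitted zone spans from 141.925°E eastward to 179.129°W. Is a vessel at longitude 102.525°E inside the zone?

No

Band width going east from +141.925° to -179.129°: ((-179.129 − 141.925) mod 360) = 38.946°.
Offset of +102.525° east of the west edge: ((102.525 − 141.925) mod 360) = 320.600°.
320.600° > 38.946° ⇒ outside.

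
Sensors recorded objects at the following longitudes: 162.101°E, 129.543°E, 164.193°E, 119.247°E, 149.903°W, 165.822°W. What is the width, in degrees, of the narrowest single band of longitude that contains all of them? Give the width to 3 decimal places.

90.850°

Sort the longitudes: -165.822°, -149.903°, +119.247°, +129.543°, +162.101°, +164.193°.
Eastward gaps between consecutive values (wrapping around): 15.919°, 269.150°, 10.296°, 32.558°, 2.092°, 29.985°.
Largest gap = 269.150° ⇒ minimal covering band is its complement: 360° − 269.150° = 90.850°.
Band runs from +119.247° eastward to -149.903°, crossing the antimeridian.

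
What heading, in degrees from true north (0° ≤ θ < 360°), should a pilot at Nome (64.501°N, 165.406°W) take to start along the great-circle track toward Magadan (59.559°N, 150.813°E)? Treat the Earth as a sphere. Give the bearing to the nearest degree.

277°

Δλ = 150.813 − -165.406 = 316.219°; wrapped into (−180°, 180°]: -43.781°.
θ = atan2( sin Δλ · cos φ₂ , cos φ₁ · sin φ₂ − sin φ₁ · cos φ₂ · cos Δλ )
  = atan2(-0.35055, 0.04099) = -83.331° → normalised to [0°, 360°): 276.669°.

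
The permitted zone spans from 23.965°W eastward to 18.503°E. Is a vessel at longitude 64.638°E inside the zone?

Band width going east from -23.965° to +18.503°: ((18.503 − -23.965) mod 360) = 42.468°.
Offset of +64.638° east of the west edge: ((64.638 − -23.965) mod 360) = 88.603°.
88.603° > 42.468° ⇒ outside.

No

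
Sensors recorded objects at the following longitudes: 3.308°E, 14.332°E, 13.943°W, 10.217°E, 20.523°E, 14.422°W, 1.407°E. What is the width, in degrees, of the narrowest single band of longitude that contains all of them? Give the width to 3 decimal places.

34.945°

Sort the longitudes: -14.422°, -13.943°, +1.407°, +3.308°, +10.217°, +14.332°, +20.523°.
Eastward gaps between consecutive values (wrapping around): 0.479°, 15.350°, 1.901°, 6.909°, 4.115°, 6.191°, 325.055°.
Largest gap = 325.055° ⇒ minimal covering band is its complement: 360° − 325.055° = 34.945°.
Band runs from -14.422° eastward to +20.523°.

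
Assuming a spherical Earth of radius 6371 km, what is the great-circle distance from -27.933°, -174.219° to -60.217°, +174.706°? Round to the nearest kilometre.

Δλ = 174.706 − -174.219 = 348.925°; wrapped into (−180°, 180°]: -11.075°.
Δφ = -60.217 − -27.933 = -32.284°.
a = sin²(Δφ/2) + cos φ₁ · cos φ₂ · sin²(Δλ/2) = 0.081381.
c = 2·atan2(√a, √(1−a)) = 0.57858 rad → d = 6371·c ≈ 3686.15 km.

3686 km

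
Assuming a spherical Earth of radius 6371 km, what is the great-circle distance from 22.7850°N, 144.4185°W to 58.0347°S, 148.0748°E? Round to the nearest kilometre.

Δλ = 148.0748 − -144.4185 = 292.4933°; wrapped into (−180°, 180°]: -67.5067°.
Δφ = -58.0347 − 22.7850 = -80.8197°.
a = sin²(Δφ/2) + cos φ₁ · cos φ₂ · sin²(Δλ/2) = 0.570909.
c = 2·atan2(√a, √(1−a)) = 1.71310 rad → d = 6371·c ≈ 10914.13 km.

10914 km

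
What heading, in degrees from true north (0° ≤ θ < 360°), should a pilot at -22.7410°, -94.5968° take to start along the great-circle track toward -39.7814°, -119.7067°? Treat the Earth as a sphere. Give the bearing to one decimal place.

Δλ = -119.7067 − -94.5968 = -25.1099°.
θ = atan2( sin Δλ · cos φ₂ , cos φ₁ · sin φ₂ − sin φ₁ · cos φ₂ · cos Δλ )
  = atan2(-0.32611, -0.32112) = -134.558° → normalised to [0°, 360°): 225.442°.

225.4°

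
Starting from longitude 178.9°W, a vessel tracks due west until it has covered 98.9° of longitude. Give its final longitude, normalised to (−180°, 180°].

Start at -178.9°; shift −98.9° → -277.8°.
-277.8° lies outside (−180°, 180°]; add 360° → +82.2°.

82.2°E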